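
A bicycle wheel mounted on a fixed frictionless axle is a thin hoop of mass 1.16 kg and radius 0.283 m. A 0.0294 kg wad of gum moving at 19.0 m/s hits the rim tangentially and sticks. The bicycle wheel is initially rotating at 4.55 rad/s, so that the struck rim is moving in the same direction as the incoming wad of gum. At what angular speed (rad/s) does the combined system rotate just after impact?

|ω_f| ≈ 6.10 rad/s

The axle reaction passes through the axle and exerts no torque about it; angular momentum about the axle is conserved through the impact.
I_p = (1.16)(0.283)² = 0.09290 kg·m². Taking the sense of the wad of gum's angular momentum as positive, L_{wad} = m v R = (0.0294)(19.0)(0.283) = 0.1581 kg·m²/s.
L_i = +I_p ω_p + m v R = +(0.09290)(4.55) + 0.1581 = 0.5808 kg·m²/s.
After sticking, I_f = I_p + m R² = 0.09290 + (0.0294)(0.283)² = 0.09526 kg·m².
ω_f = L_i / I_f = 0.5808 / 0.09526 = 6.097 rad/s.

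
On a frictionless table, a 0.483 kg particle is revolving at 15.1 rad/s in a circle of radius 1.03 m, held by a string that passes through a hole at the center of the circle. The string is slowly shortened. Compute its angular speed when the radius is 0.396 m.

The constraining force is radial, so m r² ω about the center is conserved.
ω₂ = ω₁ (r₁/r₂)² = (15.1)(1.03/0.396)² = 102.2 rad/s.

ω₂ ≈ 102 rad/s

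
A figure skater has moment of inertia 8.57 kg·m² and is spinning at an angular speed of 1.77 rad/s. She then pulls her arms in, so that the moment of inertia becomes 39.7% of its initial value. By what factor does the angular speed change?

ω₂/ω₁ ≈ 2.52

Angular momentum about the spin axis is conserved since the torque about it is zero.
I₂ = 0.397 × 8.57 = 3.402 kg·m².
ω₂/ω₁ = I₁/I₂ = 8.570 / 3.402 = 2.519.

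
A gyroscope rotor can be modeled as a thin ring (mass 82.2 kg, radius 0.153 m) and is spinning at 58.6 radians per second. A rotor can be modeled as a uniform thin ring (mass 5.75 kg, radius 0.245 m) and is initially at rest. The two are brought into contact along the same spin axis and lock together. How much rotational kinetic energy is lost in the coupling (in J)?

ΔKE lost ≈ 502 J

No external torque acts about the common axis, so total angular momentum is conserved.
Moments of inertia: I_A = (82.2)(0.153)² = 1.924 kg·m²; I_B = (5.75)(0.245)² = 0.3451 kg·m².
Taking A's sense as positive: L = (1.924)(58.6) = 112.8 kg·m²·rad/s.
Combined I = 1.924 + 0.3451 = 2.269 kg·m².
ω_f = L / I = 112.8 / 2.269 = 49.69 rad/s.
KE_i = ½ΣIω² = 3304 J; KE_f = ½(2.269)(49.69)² = 2801 J.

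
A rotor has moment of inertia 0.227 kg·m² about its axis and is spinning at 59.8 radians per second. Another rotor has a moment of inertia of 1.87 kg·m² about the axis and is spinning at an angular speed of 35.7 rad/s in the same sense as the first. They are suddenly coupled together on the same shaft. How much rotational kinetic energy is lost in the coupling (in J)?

ΔKE lost ≈ 58.8 J

No external torque acts about the common axis, so total angular momentum is conserved.
Taking A's sense as positive: L = (0.2270)(59.8) + (1.870)(35.7) = 80.33 kg·m²·rad/s.
Combined I = 0.2270 + 1.870 = 2.097 kg·m².
ω_f = L / I = 80.33 / 2.097 = 38.31 rad/s.
KE_i = ½ΣIω² = 1598 J; KE_f = ½(2.097)(38.31)² = 1539 J.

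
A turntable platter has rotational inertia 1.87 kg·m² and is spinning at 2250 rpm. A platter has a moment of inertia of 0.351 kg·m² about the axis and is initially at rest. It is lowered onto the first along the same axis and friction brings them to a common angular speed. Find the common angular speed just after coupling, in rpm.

|ω_f| ≈ 1890 rpm

The coupling torques are internal; angular momentum about the shared axis is conserved.
Taking A's sense as positive: L = (1.870)(2250) = 4208 kg·m²·rpm.
Combined I = 1.870 + 0.3510 = 2.221 kg·m².
ω_f = L / I = 4208 / 2.221 = 1894 rpm.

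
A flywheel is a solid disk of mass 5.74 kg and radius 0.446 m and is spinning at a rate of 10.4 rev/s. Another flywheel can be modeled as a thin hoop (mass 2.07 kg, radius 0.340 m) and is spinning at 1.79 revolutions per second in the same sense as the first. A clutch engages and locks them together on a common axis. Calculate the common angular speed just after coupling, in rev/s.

No external torque acts about the common axis, so total angular momentum is conserved.
Moments of inertia: I_A = ½(5.74)(0.446)² = 0.5709 kg·m²; I_B = (2.07)(0.340)² = 0.2393 kg·m².
Taking A's sense as positive: L = (0.5709)(10.4) + (0.2393)(1.79) = 6.366 kg·m²·rev/s.
Combined I = 0.5709 + 0.2393 = 0.8102 kg·m².
ω_f = L / I = 6.366 / 0.8102 = 7.857 rev/s.

|ω_f| ≈ 7.86 rev/s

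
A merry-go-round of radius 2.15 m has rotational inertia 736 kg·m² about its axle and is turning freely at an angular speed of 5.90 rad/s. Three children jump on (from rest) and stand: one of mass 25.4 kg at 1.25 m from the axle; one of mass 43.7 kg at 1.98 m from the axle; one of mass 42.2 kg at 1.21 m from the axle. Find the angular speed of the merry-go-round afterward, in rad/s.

ω_f ≈ 4.30 rad/s

No external torque acts about the axle; L_before = L_after.
Added inertia Σmr² = (25.4)(1.25)² + (43.7)(1.98)² + (42.2)(1.21)² = 272.8 kg·m²; I_f = 736.0 + 272.8 = 1009 kg·m².
ω_f = I_p ω_i / I_f = (736.0)(5.90) / 1009 = 4.305 rad/s.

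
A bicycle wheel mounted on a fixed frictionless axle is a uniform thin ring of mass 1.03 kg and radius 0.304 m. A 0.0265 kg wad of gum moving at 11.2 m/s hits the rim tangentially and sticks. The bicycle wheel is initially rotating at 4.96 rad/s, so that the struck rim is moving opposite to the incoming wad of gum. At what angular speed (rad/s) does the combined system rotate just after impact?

The axle reaction passes through the axle and exerts no torque about it; angular momentum about the axle is conserved through the impact.
I_p = (1.03)(0.304)² = 0.09519 kg·m². Taking the sense of the wad of gum's angular momentum as positive, L_{wad} = m v R = (0.0265)(11.2)(0.304) = 0.09023 kg·m²/s.
L_i = −I_p ω_p + m v R = −(0.09519)(4.96) + 0.09023 = -0.3819 kg·m²/s.
After sticking, I_f = I_p + m R² = 0.09519 + (0.0265)(0.304)² = 0.09764 kg·m².
ω_f = L_i / I_f = -0.3819 / 0.09764 = -3.911 rad/s.

|ω_f| ≈ 3.91 rad/s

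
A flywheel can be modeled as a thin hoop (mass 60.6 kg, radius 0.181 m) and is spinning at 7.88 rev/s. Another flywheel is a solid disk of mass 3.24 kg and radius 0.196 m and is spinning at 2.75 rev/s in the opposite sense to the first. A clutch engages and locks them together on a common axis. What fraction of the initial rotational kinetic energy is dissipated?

fraction ≈ 0.0551

No external torque acts about the common axis, so total angular momentum is conserved.
Moments of inertia: I_A = (60.6)(0.181)² = 1.985 kg·m²; I_B = ½(3.24)(0.196)² = 0.06223 kg·m².
Taking A's sense as positive: L = (1.985)(7.88) − (0.06223)(2.75) = 15.47 kg·m²·rev/s.
Combined I = 1.985 + 0.06223 = 2.048 kg·m².
ω_f = L / I = 15.47 / 2.048 = 7.557 rev/s.
KE_i = ½ΣIω² = 2443 J; KE_f = ½(2.048)(47.48)² = 2308 J.
Fraction dissipated = (KE_i − KE_f)/KE_i = 0.05510.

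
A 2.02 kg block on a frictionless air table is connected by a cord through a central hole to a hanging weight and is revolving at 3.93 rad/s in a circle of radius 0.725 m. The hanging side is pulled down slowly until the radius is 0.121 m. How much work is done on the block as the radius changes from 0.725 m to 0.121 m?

No torque about the axis ⇒ m r₁² ω₁ = m r₂² ω₂.
ω₂ = ω₁ (r₁/r₂)² = (3.93)(0.725/0.121)² = 141.1 rad/s.
W = ΔKE = ½m(v₂² − v₁²) = 286.2 J.

W ≈ 286 J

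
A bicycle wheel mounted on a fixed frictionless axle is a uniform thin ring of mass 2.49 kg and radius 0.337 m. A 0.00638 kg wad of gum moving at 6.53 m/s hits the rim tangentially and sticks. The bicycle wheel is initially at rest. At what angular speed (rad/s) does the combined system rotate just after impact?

|ω_f| ≈ 0.0495 rad/s

About the axle the impulsive forces during the collision are internal, so angular momentum about that axis is conserved.
I_p = (2.49)(0.337)² = 0.2828 kg·m². Taking the sense of the wad of gum's angular momentum as positive, L_{wad} = m v R = (0.00638)(6.53)(0.337) = 0.01404 kg·m²/s.
L_i = 0 + 0.01404 = 0.01404 kg·m²/s.
After sticking, I_f = I_p + m R² = 0.2828 + (0.00638)(0.337)² = 0.2835 kg·m².
ω_f = L_i / I_f = 0.01404 / 0.2835 = 0.04952 rad/s.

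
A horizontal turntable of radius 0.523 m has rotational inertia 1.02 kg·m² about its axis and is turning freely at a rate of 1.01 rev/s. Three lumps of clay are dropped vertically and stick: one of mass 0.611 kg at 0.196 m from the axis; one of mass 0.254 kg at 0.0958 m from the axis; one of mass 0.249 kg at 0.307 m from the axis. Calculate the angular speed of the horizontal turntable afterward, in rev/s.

ω_f ≈ 0.963 rev/s

The added mass arrives with no angular momentum about the axis, and any external torque about the axis is negligible, so the system's angular momentum is conserved.
Added inertia Σmr² = (0.611)(0.196)² + (0.254)(0.0958)² + (0.249)(0.307)² = 0.04927 kg·m²; I_f = 1.020 + 0.04927 = 1.069 kg·m².
ω_f = I_p ω_i / I_f = (1.020)(1.01) / 1.069 = 0.9635 rev/s.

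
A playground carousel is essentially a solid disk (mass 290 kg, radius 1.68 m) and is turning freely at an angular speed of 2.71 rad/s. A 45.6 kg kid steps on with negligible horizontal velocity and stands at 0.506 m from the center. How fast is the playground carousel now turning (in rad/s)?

No external torque acts about the center; L_before = L_after.
I_p = ½(290)(1.68)² = 409.2 kg·m².
Added inertia Σmr² = (45.6)(0.506)² = 11.68 kg·m²; I_f = 409.2 + 11.68 = 420.9 kg·m².
ω_f = I_p ω_i / I_f = (409.2)(2.71) / 420.9 = 2.635 rad/s.

ω_f ≈ 2.63 rad/s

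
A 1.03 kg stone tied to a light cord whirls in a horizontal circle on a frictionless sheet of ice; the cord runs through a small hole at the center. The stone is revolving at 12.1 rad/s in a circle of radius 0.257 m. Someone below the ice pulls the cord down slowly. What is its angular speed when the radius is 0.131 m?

No torque about the axis ⇒ m r₁² ω₁ = m r₂² ω₂.
ω₂ = ω₁ (r₁/r₂)² = (12.1)(0.257/0.131)² = 46.57 rad/s.

ω₂ ≈ 46.6 rad/s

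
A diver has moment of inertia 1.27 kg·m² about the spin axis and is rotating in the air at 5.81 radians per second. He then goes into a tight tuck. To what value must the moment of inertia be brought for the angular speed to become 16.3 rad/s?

No external torque acts about the spin axis, so angular momentum is conserved.
I₂ = I₁ω₁ / ω₂ = (1.27)(5.81) / (16.3) = 0.4527 kg·m².

I₂ ≈ 0.453 kg·m²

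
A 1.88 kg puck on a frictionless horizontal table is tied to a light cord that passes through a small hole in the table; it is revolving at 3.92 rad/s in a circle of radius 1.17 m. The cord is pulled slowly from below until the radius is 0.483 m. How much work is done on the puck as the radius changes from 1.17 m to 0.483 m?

W ≈ 96.3 J

No torque about the axis ⇒ m r₁² ω₁ = m r₂² ω₂.
ω₂ = ω₁ (r₁/r₂)² = (3.92)(1.17/0.483)² = 23.00 rad/s.
W = ΔKE = ½m(v₂² − v₁²) = 96.25 J.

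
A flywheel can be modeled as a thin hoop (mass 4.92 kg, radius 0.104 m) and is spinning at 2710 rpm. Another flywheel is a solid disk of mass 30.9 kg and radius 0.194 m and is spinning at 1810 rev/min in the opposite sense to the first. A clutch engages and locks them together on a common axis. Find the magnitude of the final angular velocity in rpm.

The coupling torques are internal; angular momentum about the shared axis is conserved.
Moments of inertia: I_A = (4.92)(0.104)² = 0.05321 kg·m²; I_B = ½(30.9)(0.194)² = 0.5815 kg·m².
Taking A's sense as positive: L = (0.05321)(2710) − (0.5815)(1810) = -908.3 kg·m²·rpm.
Combined I = 0.05321 + 0.5815 = 0.6347 kg·m².
ω_f = L / I = -908.3 / 0.6347 = -1431 rpm.

|ω_f| ≈ 1430 rpm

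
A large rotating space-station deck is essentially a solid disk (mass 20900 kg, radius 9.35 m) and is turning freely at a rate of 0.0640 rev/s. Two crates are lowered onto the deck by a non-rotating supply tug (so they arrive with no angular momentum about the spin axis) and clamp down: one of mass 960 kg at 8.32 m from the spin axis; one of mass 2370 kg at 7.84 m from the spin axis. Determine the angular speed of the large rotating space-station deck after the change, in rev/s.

No external torque acts about the spin axis; L_before = L_after.
I_p = ½(20900)(9.35)² = 9.136e+05 kg·m².
Added inertia Σmr² = (960)(8.32)² + (2370)(7.84)² = 2.121e+05 kg·m²; I_f = 9.136e+05 + 2.121e+05 = 1.126e+06 kg·m².
ω_f = I_p ω_i / I_f = (9.136e+05)(0.0640) / 1.126e+06 = 0.05194 rev/s.

ω_f ≈ 0.0519 rev/s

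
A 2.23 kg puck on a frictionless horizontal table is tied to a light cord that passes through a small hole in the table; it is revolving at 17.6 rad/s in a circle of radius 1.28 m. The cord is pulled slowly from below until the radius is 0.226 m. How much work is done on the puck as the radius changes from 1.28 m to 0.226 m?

No torque about the axis ⇒ m r₁² ω₁ = m r₂² ω₂.
ω₂ = ω₁ (r₁/r₂)² = (17.6)(1.28/0.226)² = 564.6 rad/s.
W = ΔKE = ½m(v₂² − v₁²) = 17590 J.

W ≈ 17600 J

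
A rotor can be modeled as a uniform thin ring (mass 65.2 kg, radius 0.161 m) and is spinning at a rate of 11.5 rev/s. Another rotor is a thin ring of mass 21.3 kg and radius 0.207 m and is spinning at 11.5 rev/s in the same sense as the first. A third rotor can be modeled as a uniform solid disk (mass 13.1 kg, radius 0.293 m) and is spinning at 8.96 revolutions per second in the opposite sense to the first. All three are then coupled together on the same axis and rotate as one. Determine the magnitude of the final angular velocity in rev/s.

No external torque acts about the common axis, so total angular momentum is conserved.
Moments of inertia: I_A = (65.2)(0.161)² = 1.690 kg·m²; I_B = (21.3)(0.207)² = 0.9127 kg·m²; I_C = ½(13.1)(0.293)² = 0.5623 kg·m².
Taking A's sense as positive: L = (1.690)(11.5) + (0.9127)(11.5) − (0.5623)(8.96) = 24.89 kg·m²·rev/s.
Combined I = 1.690 + 0.9127 + 0.5623 = 3.165 kg·m².
ω_f = L / I = 24.89 / 3.165 = 7.865 rev/s.

|ω_f| ≈ 7.87 rev/s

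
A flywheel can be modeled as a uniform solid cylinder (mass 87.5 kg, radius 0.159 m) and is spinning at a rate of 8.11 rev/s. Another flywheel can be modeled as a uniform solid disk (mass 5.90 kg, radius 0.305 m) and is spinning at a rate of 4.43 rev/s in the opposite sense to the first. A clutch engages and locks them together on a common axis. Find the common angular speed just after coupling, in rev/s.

No external torque acts about the common axis, so total angular momentum is conserved.
Moments of inertia: I_A = ½(87.5)(0.159)² = 1.106 kg·m²; I_B = ½(5.90)(0.305)² = 0.2744 kg·m².
Taking A's sense as positive: L = (1.106)(8.11) − (0.2744)(4.43) = 7.754 kg·m²·rev/s.
Combined I = 1.106 + 0.2744 = 1.380 kg·m².
ω_f = L / I = 7.754 / 1.380 = 5.617 rev/s.

|ω_f| ≈ 5.62 rev/s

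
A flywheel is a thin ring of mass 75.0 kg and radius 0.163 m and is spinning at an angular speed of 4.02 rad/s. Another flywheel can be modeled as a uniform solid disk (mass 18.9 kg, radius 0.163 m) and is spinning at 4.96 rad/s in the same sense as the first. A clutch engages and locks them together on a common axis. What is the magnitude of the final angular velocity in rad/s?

|ω_f| ≈ 4.13 rad/s

The coupling torques are internal; angular momentum about the shared axis is conserved.
Moments of inertia: I_A = (75.0)(0.163)² = 1.993 kg·m²; I_B = ½(18.9)(0.163)² = 0.2511 kg·m².
Taking A's sense as positive: L = (1.993)(4.02) + (0.2511)(4.96) = 9.256 kg·m²·rad/s.
Combined I = 1.993 + 0.2511 = 2.244 kg·m².
ω_f = L / I = 9.256 / 2.244 = 4.125 rad/s.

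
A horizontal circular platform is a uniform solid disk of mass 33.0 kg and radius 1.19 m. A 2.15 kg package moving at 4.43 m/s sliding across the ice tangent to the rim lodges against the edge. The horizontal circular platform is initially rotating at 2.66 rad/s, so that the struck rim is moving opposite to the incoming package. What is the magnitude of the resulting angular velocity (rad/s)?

|ω_f| ≈ 1.92 rad/s

The axle reaction passes through the central axle and exerts no torque about it; angular momentum about the central axle is conserved through the impact.
I_p = ½(33.0)(1.19)² = 23.37 kg·m². Taking the sense of the package's angular momentum as positive, L_{package} = m v R = (2.15)(4.43)(1.19) = 11.33 kg·m²/s.
L_i = −I_p ω_p + m v R = −(23.37)(2.66) + 11.33 = -50.82 kg·m²/s.
After sticking, I_f = I_p + m R² = 23.37 + (2.15)(1.19)² = 26.41 kg·m².
ω_f = L_i / I_f = -50.82 / 26.41 = -1.924 rad/s.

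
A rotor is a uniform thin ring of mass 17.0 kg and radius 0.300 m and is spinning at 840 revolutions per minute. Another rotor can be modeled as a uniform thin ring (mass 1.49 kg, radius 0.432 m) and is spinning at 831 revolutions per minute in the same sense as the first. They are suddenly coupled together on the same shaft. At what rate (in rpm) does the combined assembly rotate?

No external torque acts about the common axis, so total angular momentum is conserved.
Moments of inertia: I_A = (17.0)(0.300)² = 1.530 kg·m²; I_B = (1.49)(0.432)² = 0.2781 kg·m².
Taking A's sense as positive: L = (1.530)(840) + (0.2781)(831) = 1516 kg·m²·rpm.
Combined I = 1.530 + 0.2781 = 1.808 kg·m².
ω_f = L / I = 1516 / 1.808 = 838.6 rpm.

|ω_f| ≈ 839 rpm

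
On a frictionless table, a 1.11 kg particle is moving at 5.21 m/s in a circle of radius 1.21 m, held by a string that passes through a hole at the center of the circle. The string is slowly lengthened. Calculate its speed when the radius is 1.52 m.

v₂ ≈ 4.15 m/s

Central (radial) force ⇒ zero torque about the center ⇒ m v r is constant.
v₂ = v₁ r₁ / r₂ = (5.21)(1.21) / (1.52) = 4.147 m/s.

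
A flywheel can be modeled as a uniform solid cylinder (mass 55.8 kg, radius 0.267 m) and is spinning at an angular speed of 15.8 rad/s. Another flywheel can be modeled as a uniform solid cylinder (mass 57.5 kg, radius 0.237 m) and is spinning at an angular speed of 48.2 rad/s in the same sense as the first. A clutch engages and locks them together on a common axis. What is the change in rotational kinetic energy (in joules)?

The coupling torques are internal; angular momentum about the shared axis is conserved.
Moments of inertia: I_A = ½(55.8)(0.267)² = 1.989 kg·m²; I_B = ½(57.5)(0.237)² = 1.615 kg·m².
Taking A's sense as positive: L = (1.989)(15.8) + (1.615)(48.2) = 109.3 kg·m²·rad/s.
Combined I = 1.989 + 1.615 = 3.604 kg·m².
ω_f = L / I = 109.3 / 3.604 = 30.32 rad/s.
KE_i = ½ΣIω² = 2124 J; KE_f = ½(3.604)(30.32)² = 1656 J.

ΔKE ≈ -468 J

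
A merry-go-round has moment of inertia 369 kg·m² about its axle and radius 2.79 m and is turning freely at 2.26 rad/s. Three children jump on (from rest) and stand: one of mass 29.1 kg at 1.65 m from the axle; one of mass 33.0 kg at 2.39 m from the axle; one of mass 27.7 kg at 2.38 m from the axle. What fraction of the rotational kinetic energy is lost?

fraction ≈ 0.535

The added mass arrives with no angular momentum about the axle, and any external torque about the axle is negligible, so the system's angular momentum is conserved.
Added inertia Σmr² = (29.1)(1.65)² + (33.0)(2.39)² + (27.7)(2.38)² = 424.6 kg·m²; I_f = 369.0 + 424.6 = 793.6 kg·m².
ω_f = I_p ω_i / I_f = (369.0)(2.26) / 793.6 = 1.051 rad/s.
KE_i = ½(369.0)(2.260 rad/s)² = 942.4 J; KE_f = ½(793.6)(1.051)² = 438.1 J.
Fraction lost = 0.5350.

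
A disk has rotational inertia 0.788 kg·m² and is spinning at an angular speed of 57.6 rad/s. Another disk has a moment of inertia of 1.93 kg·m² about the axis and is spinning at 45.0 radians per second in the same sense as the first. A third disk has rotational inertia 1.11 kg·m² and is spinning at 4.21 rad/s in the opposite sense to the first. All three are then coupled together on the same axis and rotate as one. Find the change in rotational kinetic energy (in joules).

The coupling torques are internal; angular momentum about the shared axis is conserved.
Taking A's sense as positive: L = (0.7880)(57.6) + (1.930)(45.0) − (1.110)(4.21) = 127.6 kg·m²·rad/s.
Combined I = 0.7880 + 1.930 + 1.110 = 3.828 kg·m².
ω_f = L / I = 127.6 / 3.828 = 33.32 rad/s.
KE_i = ½ΣIω² = 3271 J; KE_f = ½(3.828)(33.32)² = 2126 J.

ΔKE ≈ -1150 J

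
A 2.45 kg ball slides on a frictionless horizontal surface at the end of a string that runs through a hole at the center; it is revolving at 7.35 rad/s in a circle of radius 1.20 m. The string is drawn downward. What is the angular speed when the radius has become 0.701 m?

The constraining force is radial, so m r² ω about the center is conserved.
ω₂ = ω₁ (r₁/r₂)² = (7.35)(1.20/0.701)² = 21.54 rad/s.

ω₂ ≈ 21.5 rad/s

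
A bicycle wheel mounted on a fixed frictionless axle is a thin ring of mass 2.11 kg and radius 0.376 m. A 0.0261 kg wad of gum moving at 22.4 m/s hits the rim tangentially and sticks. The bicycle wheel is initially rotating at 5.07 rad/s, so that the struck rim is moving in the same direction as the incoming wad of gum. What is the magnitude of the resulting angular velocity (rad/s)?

The axle reaction passes through the axle and exerts no torque about it; angular momentum about the axle is conserved through the impact.
I_p = (2.11)(0.376)² = 0.2983 kg·m². Taking the sense of the wad of gum's angular momentum as positive, L_{wad} = m v R = (0.0261)(22.4)(0.376) = 0.2198 kg·m²/s.
L_i = +I_p ω_p + m v R = +(0.2983)(5.07) + 0.2198 = 1.732 kg·m²/s.
After sticking, I_f = I_p + m R² = 0.2983 + (0.0261)(0.376)² = 0.3020 kg·m².
ω_f = L_i / I_f = 1.732 / 0.3020 = 5.736 rad/s.

|ω_f| ≈ 5.74 rad/s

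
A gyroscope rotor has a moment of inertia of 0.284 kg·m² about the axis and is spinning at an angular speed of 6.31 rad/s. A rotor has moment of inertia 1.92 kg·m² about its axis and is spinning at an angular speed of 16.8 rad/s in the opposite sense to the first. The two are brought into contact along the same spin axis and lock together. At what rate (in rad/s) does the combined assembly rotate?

No external torque acts about the common axis, so total angular momentum is conserved.
Taking A's sense as positive: L = (0.2840)(6.31) − (1.920)(16.8) = -30.46 kg·m²·rad/s.
Combined I = 0.2840 + 1.920 = 2.204 kg·m².
ω_f = L / I = -30.46 / 2.204 = -13.82 rad/s.

|ω_f| ≈ 13.8 rad/s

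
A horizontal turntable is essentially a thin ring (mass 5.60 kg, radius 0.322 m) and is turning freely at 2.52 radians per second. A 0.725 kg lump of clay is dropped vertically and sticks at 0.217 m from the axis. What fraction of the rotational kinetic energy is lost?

fraction ≈ 0.0555

The added mass arrives with no angular momentum about the axis, and any external torque about the axis is negligible, so the system's angular momentum is conserved.
I_p = (5.60)(0.322)² = 0.5806 kg·m².
Added inertia Σmr² = (0.725)(0.217)² = 0.03414 kg·m²; I_f = 0.5806 + 0.03414 = 0.6148 kg·m².
ω_f = I_p ω_i / I_f = (0.5806)(2.52) / 0.6148 = 2.380 rad/s.
KE_i = ½(0.5806)(2.520 rad/s)² = 1.844 J; KE_f = ½(0.6148)(2.380)² = 1.741 J.
Fraction lost = 0.05553.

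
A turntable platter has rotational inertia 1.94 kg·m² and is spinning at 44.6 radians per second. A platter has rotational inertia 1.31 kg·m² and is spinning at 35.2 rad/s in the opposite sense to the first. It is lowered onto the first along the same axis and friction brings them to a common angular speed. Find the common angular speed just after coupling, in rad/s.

No external torque acts about the common axis, so total angular momentum is conserved.
Taking A's sense as positive: L = (1.940)(44.6) − (1.310)(35.2) = 40.41 kg·m²·rad/s.
Combined I = 1.940 + 1.310 = 3.250 kg·m².
ω_f = L / I = 40.41 / 3.250 = 12.43 rad/s.

|ω_f| ≈ 12.4 rad/s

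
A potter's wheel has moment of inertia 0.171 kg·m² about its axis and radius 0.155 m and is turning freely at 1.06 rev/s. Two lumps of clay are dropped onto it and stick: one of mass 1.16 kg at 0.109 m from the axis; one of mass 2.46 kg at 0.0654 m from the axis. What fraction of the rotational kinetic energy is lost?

The added mass arrives with no angular momentum about the axis, and any external torque about the axis is negligible, so the system's angular momentum is conserved.
Added inertia Σmr² = (1.16)(0.109)² + (2.46)(0.0654)² = 0.02430 kg·m²; I_f = 0.1710 + 0.02430 = 0.1953 kg·m².
ω_f = I_p ω_i / I_f = (0.1710)(1.06) / 0.1953 = 0.9281 rev/s.
KE_i = ½(0.1710)(6.660 rad/s)² = 3.793 J; KE_f = ½(0.1953)(5.831)² = 3.321 J.
Fraction lost = 0.1244.

fraction ≈ 0.124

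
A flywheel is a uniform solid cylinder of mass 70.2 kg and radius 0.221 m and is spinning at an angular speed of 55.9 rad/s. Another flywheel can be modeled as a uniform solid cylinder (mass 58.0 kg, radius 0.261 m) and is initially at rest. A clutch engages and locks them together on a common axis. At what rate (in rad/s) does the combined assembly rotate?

|ω_f| ≈ 26.0 rad/s

No external torque acts about the common axis, so total angular momentum is conserved.
Moments of inertia: I_A = ½(70.2)(0.221)² = 1.714 kg·m²; I_B = ½(58.0)(0.261)² = 1.976 kg·m².
Taking A's sense as positive: L = (1.714)(55.9) = 95.83 kg·m²·rad/s.
Combined I = 1.714 + 1.976 = 3.690 kg·m².
ω_f = L / I = 95.83 / 3.690 = 25.97 rad/s.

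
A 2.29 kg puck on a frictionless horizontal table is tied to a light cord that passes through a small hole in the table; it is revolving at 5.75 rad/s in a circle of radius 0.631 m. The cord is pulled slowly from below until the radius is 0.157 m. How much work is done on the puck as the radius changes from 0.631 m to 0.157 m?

W ≈ 228 J

No torque about the axis ⇒ m r₁² ω₁ = m r₂² ω₂.
ω₂ = ω₁ (r₁/r₂)² = (5.75)(0.631/0.157)² = 92.88 rad/s.
W = ΔKE = ½m(v₂² − v₁²) = 228.4 J.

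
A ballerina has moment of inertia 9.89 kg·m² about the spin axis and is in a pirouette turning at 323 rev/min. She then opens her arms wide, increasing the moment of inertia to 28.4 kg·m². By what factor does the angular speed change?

ω₂/ω₁ ≈ 0.348

With no external torque about the axis, L is conserved: I₁ω₁ = I₂ω₂.
ω₂/ω₁ = I₁/I₂ = 9.890 / 28.40 = 0.3482.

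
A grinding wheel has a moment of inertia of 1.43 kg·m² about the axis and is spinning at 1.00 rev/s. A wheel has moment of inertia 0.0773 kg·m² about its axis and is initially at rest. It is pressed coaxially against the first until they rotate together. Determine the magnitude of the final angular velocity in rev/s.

|ω_f| ≈ 0.949 rev/s

No external torque acts about the common axis, so total angular momentum is conserved.
Taking A's sense as positive: L = (1.430)(1.00) = 1.430 kg·m²·rev/s.
Combined I = 1.430 + 0.07730 = 1.507 kg·m².
ω_f = L / I = 1.430 / 1.507 = 0.9487 rev/s.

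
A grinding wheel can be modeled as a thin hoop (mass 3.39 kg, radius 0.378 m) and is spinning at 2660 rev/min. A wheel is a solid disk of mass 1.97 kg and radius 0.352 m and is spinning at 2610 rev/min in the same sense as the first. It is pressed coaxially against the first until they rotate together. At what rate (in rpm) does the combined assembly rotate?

No external torque acts about the common axis, so total angular momentum is conserved.
Moments of inertia: I_A = (3.39)(0.378)² = 0.4844 kg·m²; I_B = ½(1.97)(0.352)² = 0.1220 kg·m².
Taking A's sense as positive: L = (0.4844)(2660) + (0.1220)(2610) = 1607 kg·m²·rpm.
Combined I = 0.4844 + 0.1220 = 0.6064 kg·m².
ω_f = L / I = 1607 / 0.6064 = 2650 rpm.

|ω_f| ≈ 2650 rpm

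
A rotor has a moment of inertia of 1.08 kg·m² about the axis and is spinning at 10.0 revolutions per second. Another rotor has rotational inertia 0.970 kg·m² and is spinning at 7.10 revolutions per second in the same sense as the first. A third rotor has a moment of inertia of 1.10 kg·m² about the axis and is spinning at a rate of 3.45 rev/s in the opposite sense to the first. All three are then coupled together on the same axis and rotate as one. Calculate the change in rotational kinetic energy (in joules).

No external torque acts about the common axis, so total angular momentum is conserved.
Taking A's sense as positive: L = (1.080)(10.0) + (0.9700)(7.10) − (1.100)(3.45) = 13.89 kg·m²·rev/s.
Combined I = 1.080 + 0.9700 + 1.100 = 3.150 kg·m².
ω_f = L / I = 13.89 / 3.150 = 4.410 rev/s.
KE_i = ½ΣIω² = 3355 J; KE_f = ½(3.150)(27.71)² = 1209 J.

ΔKE ≈ -2150 J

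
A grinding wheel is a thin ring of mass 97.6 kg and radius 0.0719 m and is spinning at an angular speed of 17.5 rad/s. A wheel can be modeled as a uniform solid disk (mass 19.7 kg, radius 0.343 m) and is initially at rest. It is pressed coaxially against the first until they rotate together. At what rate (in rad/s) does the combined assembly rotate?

The coupling torques are internal; angular momentum about the shared axis is conserved.
Moments of inertia: I_A = (97.6)(0.0719)² = 0.5046 kg·m²; I_B = ½(19.7)(0.343)² = 1.159 kg·m².
Taking A's sense as positive: L = (0.5046)(17.5) = 8.830 kg·m²·rad/s.
Combined I = 0.5046 + 1.159 = 1.663 kg·m².
ω_f = L / I = 8.830 / 1.663 = 5.308 rad/s.

|ω_f| ≈ 5.31 rad/s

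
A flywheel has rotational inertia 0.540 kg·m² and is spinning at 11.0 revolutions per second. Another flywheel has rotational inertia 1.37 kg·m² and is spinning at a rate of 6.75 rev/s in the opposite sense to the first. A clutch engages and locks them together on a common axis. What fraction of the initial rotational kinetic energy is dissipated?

No external torque acts about the common axis, so total angular momentum is conserved.
Taking A's sense as positive: L = (0.5400)(11.0) − (1.370)(6.75) = -3.307 kg·m²·rev/s.
Combined I = 0.5400 + 1.370 = 1.910 kg·m².
ω_f = L / I = -3.307 / 1.910 = -1.732 rev/s.
KE_i = ½ΣIω² = 2522 J; KE_f = ½(1.910)(10.88)² = 113.1 J.
Fraction dissipated = (KE_i − KE_f)/KE_i = 0.9552.

fraction ≈ 0.955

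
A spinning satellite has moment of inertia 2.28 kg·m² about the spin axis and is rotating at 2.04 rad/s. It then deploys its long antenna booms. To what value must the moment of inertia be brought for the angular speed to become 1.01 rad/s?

I₂ ≈ 4.61 kg·m²

No external torque acts about the spin axis, so angular momentum is conserved.
I₂ = I₁ω₁ / ω₂ = (2.28)(2.04) / (1.01) = 4.605 kg·m².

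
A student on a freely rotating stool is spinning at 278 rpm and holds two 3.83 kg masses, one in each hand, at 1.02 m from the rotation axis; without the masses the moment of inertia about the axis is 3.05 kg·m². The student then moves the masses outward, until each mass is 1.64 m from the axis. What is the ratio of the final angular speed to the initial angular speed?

No external torque acts about the spin axis, so angular momentum is conserved.
I₁ = 3.05 + 2(3.83)(1.02)² = 11.02 kg·m²; I₂ = 3.05 + 2(3.83)(1.64)² = 23.65 kg·m².
ω₂/ω₁ = I₁/I₂ = 11.02 / 23.65 = 0.4659.

ω₂/ω₁ ≈ 0.466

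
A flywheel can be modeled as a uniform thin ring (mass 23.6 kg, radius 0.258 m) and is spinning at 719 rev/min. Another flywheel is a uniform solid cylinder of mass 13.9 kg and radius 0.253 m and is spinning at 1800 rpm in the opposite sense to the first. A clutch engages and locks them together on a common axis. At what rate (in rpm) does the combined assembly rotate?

The coupling torques are internal; angular momentum about the shared axis is conserved.
Moments of inertia: I_A = (23.6)(0.258)² = 1.571 kg·m²; I_B = ½(13.9)(0.253)² = 0.4449 kg·m².
Taking A's sense as positive: L = (1.571)(719) − (0.4449)(1800) = 328.7 kg·m²·rpm.
Combined I = 1.571 + 0.4449 = 2.016 kg·m².
ω_f = L / I = 328.7 / 2.016 = 163.1 rpm.

|ω_f| ≈ 163 rpm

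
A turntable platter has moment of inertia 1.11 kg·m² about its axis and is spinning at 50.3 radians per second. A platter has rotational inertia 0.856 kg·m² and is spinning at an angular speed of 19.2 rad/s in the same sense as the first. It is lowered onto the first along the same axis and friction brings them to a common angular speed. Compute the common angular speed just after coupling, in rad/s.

The coupling torques are internal; angular momentum about the shared axis is conserved.
Taking A's sense as positive: L = (1.110)(50.3) + (0.8560)(19.2) = 72.27 kg·m²·rad/s.
Combined I = 1.110 + 0.8560 = 1.966 kg·m².
ω_f = L / I = 72.27 / 1.966 = 36.76 rad/s.

|ω_f| ≈ 36.8 rad/s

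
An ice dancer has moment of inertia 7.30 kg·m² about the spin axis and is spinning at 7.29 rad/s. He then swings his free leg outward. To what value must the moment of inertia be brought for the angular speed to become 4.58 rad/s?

I₂ ≈ 11.6 kg·m²

Angular momentum about the spin axis is conserved since the torque about it is zero.
I₂ = I₁ω₁ / ω₂ = (7.30)(7.29) / (4.58) = 11.62 kg·m².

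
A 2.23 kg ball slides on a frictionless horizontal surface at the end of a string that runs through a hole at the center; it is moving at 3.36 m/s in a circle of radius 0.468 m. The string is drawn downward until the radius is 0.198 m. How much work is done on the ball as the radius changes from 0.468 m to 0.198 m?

W ≈ 57.7 J

Central (radial) force ⇒ zero torque about the center ⇒ m v r is constant.
v₂ = v₁ r₁ / r₂ = (3.36)(0.468) / (0.198) = 7.942 m/s.
W = ΔKE = ½m(v₂² − v₁²) = 57.74 J.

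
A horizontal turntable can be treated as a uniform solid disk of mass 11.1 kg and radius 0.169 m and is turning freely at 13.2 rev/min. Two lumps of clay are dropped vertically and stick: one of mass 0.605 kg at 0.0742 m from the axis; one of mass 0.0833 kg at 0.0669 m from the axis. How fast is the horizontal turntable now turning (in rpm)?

ω_f ≈ 12.9 rpm

The added mass arrives with no angular momentum about the axis, and any external torque about the axis is negligible, so the system's angular momentum is conserved.
I_p = ½(11.1)(0.169)² = 0.1585 kg·m².
Added inertia Σmr² = (0.605)(0.0742)² + (0.0833)(0.0669)² = 0.003704 kg·m²; I_f = 0.1585 + 0.003704 = 0.1622 kg·m².
ω_f = I_p ω_i / I_f = (0.1585)(13.2) / 0.1622 = 12.90 rpm.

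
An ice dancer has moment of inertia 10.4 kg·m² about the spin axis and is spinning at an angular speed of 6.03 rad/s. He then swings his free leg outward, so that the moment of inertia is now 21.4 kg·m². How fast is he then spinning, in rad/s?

With no external torque about the axis, L is conserved: I₁ω₁ = I₂ω₂.
ω₂ = I₁ω₁ / I₂ = (10.40)(6.03 rad/s) / (21.40) = 2.930 rad/s.

ω₂ ≈ 2.93 rad/s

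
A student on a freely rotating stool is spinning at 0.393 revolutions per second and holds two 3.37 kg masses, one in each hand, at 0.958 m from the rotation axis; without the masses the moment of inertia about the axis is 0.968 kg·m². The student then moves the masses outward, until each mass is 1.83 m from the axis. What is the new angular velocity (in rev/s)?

ω₂ ≈ 0.119 rev/s

With no external torque about the axis, L is conserved: I₁ω₁ = I₂ω₂.
I₁ = 0.968 + 2(3.37)(0.958)² = 7.154 kg·m²; I₂ = 0.968 + 2(3.37)(1.83)² = 23.54 kg·m².
ω₂ = I₁ω₁ / I₂ = (7.154)(0.393 rev/s) / (23.54) = 0.1194 rev/s.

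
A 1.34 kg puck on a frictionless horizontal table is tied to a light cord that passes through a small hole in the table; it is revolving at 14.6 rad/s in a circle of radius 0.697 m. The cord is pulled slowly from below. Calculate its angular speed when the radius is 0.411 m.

ω₂ ≈ 42.0 rad/s

No torque about the axis ⇒ m r₁² ω₁ = m r₂² ω₂.
ω₂ = ω₁ (r₁/r₂)² = (14.6)(0.697/0.411)² = 41.99 rad/s.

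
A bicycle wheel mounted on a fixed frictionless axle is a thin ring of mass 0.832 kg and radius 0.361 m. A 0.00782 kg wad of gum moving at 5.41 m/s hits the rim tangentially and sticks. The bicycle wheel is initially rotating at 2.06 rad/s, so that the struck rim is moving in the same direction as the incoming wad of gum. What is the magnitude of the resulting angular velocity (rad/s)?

|ω_f| ≈ 2.18 rad/s

About the axle the impulsive forces during the collision are internal, so angular momentum about that axis is conserved.
I_p = (0.832)(0.361)² = 0.1084 kg·m². Taking the sense of the wad of gum's angular momentum as positive, L_{wad} = m v R = (0.00782)(5.41)(0.361) = 0.01527 kg·m²/s.
L_i = +I_p ω_p + m v R = +(0.1084)(2.06) + 0.01527 = 0.2386 kg·m²/s.
After sticking, I_f = I_p + m R² = 0.1084 + (0.00782)(0.361)² = 0.1094 kg·m².
ω_f = L_i / I_f = 0.2386 / 0.1094 = 2.180 rad/s.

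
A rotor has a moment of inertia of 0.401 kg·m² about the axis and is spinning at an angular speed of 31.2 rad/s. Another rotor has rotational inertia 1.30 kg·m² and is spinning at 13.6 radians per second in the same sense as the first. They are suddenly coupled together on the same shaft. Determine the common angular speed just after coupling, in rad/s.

|ω_f| ≈ 17.7 rad/s

The coupling torques are internal; angular momentum about the shared axis is conserved.
Taking A's sense as positive: L = (0.4010)(31.2) + (1.300)(13.6) = 30.19 kg·m²·rad/s.
Combined I = 0.4010 + 1.300 = 1.701 kg·m².
ω_f = L / I = 30.19 / 1.701 = 17.75 rad/s.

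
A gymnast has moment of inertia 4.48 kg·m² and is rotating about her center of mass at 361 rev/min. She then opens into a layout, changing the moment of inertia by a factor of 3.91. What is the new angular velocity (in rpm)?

ω₂ ≈ 92.3 rpm

No external torque acts about the spin axis, so angular momentum is conserved.
I₂ = 3.91 × 4.48 = 17.52 kg·m².
ω₂ = I₁ω₁ / I₂ = (4.480)(361 rpm) / (17.52) = 92.33 rpm.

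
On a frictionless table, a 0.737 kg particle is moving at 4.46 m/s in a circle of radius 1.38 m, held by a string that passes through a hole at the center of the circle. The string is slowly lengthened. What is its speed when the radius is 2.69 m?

v₂ ≈ 2.29 m/s

The only horizontal force on the mass is along the cord (radial), so it exerts no torque about the hole and angular momentum m v r is conserved.
v₂ = v₁ r₁ / r₂ = (4.46)(1.38) / (2.69) = 2.288 m/s.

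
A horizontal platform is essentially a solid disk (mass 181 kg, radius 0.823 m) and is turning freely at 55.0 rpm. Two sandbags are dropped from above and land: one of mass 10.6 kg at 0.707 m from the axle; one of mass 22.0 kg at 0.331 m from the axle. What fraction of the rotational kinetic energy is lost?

The added mass arrives with no angular momentum about the axle, and any external torque about the axle is negligible, so the system's angular momentum is conserved.
I_p = ½(181)(0.823)² = 61.30 kg·m².
Added inertia Σmr² = (10.6)(0.707)² + (22.0)(0.331)² = 7.709 kg·m²; I_f = 61.30 + 7.709 = 69.01 kg·m².
ω_f = I_p ω_i / I_f = (61.30)(55.0) / 69.01 = 48.86 rpm.
KE_i = ½(61.30)(5.760 rad/s)² = 1017 J; KE_f = ½(69.01)(5.116)² = 903.1 J.
Fraction lost = 0.1117.

fraction ≈ 0.112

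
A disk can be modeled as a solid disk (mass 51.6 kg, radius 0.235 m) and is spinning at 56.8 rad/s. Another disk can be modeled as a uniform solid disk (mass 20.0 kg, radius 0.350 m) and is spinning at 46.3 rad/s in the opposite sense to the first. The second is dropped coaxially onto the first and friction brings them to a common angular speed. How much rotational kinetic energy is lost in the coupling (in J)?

No external torque acts about the common axis, so total angular momentum is conserved.
Moments of inertia: I_A = ½(51.6)(0.235)² = 1.425 kg·m²; I_B = ½(20.0)(0.350)² = 1.225 kg·m².
Taking A's sense as positive: L = (1.425)(56.8) − (1.225)(46.3) = 24.21 kg·m²·rad/s.
Combined I = 1.425 + 1.225 = 2.650 kg·m².
ω_f = L / I = 24.21 / 2.650 = 9.137 rad/s.
KE_i = ½ΣIω² = 3611 J; KE_f = ½(2.650)(9.137)² = 110.6 J.

ΔKE lost ≈ 3500 J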